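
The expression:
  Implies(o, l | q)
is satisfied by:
  {q: True, l: True, o: False}
  {q: True, o: False, l: False}
  {l: True, o: False, q: False}
  {l: False, o: False, q: False}
  {q: True, l: True, o: True}
  {q: True, o: True, l: False}
  {l: True, o: True, q: False}


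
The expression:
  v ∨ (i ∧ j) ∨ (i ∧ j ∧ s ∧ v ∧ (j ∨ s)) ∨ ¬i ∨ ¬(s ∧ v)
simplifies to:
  True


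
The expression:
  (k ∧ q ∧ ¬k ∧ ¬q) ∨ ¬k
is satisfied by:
  {k: False}


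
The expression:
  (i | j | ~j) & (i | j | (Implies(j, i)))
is always true.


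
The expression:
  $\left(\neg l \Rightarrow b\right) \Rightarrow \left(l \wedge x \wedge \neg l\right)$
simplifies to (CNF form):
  $\neg b \wedge \neg l$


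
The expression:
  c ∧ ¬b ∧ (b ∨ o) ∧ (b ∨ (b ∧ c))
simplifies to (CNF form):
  False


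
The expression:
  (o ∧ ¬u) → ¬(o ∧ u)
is always true.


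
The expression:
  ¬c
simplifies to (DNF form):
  ¬c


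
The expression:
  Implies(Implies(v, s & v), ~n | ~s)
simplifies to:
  ~n | ~s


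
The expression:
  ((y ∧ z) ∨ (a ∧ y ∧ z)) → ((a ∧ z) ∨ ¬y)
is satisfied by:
  {a: True, z: False, y: False}
  {z: False, y: False, a: False}
  {a: True, y: True, z: False}
  {y: True, z: False, a: False}
  {a: True, z: True, y: False}
  {z: True, a: False, y: False}
  {a: True, y: True, z: True}


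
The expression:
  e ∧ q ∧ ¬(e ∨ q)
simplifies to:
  False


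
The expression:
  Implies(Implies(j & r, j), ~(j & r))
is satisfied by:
  {r: False, j: False}
  {j: True, r: False}
  {r: True, j: False}


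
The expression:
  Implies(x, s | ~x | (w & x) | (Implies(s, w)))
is always true.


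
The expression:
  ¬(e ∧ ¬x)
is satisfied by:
  {x: True, e: False}
  {e: False, x: False}
  {e: True, x: True}


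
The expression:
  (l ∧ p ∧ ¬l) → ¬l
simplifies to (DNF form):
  True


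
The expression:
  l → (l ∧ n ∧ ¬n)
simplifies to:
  ¬l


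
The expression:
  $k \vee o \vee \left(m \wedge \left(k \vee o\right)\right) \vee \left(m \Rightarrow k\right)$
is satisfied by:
  {k: True, o: True, m: False}
  {k: True, m: False, o: False}
  {o: True, m: False, k: False}
  {o: False, m: False, k: False}
  {k: True, o: True, m: True}
  {k: True, m: True, o: False}
  {o: True, m: True, k: False}


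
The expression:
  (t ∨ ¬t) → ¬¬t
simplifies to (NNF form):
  t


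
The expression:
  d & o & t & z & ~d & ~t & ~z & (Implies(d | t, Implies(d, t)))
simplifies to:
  False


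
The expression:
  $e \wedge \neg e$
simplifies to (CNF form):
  $\text{False}$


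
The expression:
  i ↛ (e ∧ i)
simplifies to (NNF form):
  i ∧ ¬e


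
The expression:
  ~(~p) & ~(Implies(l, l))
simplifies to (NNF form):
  False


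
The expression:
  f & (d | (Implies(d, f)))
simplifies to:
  f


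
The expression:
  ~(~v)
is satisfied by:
  {v: True}


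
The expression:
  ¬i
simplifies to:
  ¬i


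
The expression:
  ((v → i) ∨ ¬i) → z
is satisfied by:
  {z: True}


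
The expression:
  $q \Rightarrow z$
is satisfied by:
  {z: True, q: False}
  {q: False, z: False}
  {q: True, z: True}


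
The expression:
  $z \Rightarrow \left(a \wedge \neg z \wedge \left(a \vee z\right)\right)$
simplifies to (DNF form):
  $\neg z$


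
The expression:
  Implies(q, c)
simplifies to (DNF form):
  c | ~q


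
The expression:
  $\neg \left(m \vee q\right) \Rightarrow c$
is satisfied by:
  {c: True, q: True, m: True}
  {c: True, q: True, m: False}
  {c: True, m: True, q: False}
  {c: True, m: False, q: False}
  {q: True, m: True, c: False}
  {q: True, m: False, c: False}
  {m: True, q: False, c: False}


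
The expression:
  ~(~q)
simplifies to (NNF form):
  q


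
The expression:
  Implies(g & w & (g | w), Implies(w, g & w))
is always true.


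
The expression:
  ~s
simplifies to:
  ~s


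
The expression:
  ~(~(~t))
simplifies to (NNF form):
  ~t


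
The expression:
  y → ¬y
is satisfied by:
  {y: False}


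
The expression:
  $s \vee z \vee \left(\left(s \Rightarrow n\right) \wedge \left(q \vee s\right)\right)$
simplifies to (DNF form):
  $q \vee s \vee z$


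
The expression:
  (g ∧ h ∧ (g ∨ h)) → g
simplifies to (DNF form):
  True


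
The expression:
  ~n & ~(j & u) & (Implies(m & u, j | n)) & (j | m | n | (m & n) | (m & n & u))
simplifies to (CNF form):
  ~n & ~u & (j | m)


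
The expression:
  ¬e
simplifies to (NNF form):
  ¬e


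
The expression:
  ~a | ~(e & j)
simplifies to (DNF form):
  ~a | ~e | ~j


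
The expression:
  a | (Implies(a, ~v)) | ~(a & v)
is always true.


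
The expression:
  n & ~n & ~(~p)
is never true.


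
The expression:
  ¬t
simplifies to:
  ¬t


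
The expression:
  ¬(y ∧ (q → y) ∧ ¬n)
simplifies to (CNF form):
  n ∨ ¬y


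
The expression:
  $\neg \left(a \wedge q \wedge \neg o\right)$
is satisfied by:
  {o: True, q: False, a: False}
  {q: False, a: False, o: False}
  {a: True, o: True, q: False}
  {a: True, q: False, o: False}
  {o: True, q: True, a: False}
  {q: True, o: False, a: False}
  {a: True, q: True, o: True}


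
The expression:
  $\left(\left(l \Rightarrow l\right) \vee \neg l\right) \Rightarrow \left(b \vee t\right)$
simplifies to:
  $b \vee t$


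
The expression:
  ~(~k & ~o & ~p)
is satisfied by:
  {k: True, o: True, p: True}
  {k: True, o: True, p: False}
  {k: True, p: True, o: False}
  {k: True, p: False, o: False}
  {o: True, p: True, k: False}
  {o: True, p: False, k: False}
  {p: True, o: False, k: False}


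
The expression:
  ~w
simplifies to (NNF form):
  ~w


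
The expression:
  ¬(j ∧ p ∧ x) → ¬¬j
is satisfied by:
  {j: True}


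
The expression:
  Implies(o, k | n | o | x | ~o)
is always true.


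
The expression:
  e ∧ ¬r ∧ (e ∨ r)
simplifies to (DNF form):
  e ∧ ¬r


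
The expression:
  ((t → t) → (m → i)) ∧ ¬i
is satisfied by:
  {i: False, m: False}


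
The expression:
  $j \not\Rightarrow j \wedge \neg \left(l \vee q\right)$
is never true.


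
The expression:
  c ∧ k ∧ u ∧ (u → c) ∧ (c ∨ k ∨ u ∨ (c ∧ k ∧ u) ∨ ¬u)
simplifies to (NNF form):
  c ∧ k ∧ u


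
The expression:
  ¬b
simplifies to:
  ¬b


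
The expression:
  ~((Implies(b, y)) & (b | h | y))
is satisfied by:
  {b: True, h: False, y: False}
  {h: False, y: False, b: False}
  {b: True, h: True, y: False}


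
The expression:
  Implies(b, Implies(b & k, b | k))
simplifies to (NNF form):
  True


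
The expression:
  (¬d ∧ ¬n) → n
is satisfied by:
  {n: True, d: True}
  {n: True, d: False}
  {d: True, n: False}


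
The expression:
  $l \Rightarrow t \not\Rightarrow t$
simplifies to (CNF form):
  $\neg l$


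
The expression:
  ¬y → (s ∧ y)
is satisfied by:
  {y: True}


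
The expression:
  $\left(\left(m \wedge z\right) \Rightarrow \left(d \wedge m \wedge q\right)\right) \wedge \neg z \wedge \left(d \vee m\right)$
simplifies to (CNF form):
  $\neg z \wedge \left(d \vee m\right)$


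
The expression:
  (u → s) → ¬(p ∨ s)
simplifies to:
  ¬s ∧ (u ∨ ¬p)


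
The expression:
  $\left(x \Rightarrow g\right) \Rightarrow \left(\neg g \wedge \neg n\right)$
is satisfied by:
  {x: True, n: False, g: False}
  {n: False, g: False, x: False}
  {x: True, n: True, g: False}


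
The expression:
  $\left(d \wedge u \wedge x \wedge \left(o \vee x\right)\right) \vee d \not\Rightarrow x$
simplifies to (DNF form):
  $\left(d \wedge u\right) \vee \left(d \wedge \neg x\right)$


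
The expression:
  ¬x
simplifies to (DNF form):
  ¬x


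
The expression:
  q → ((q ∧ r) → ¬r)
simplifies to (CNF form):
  ¬q ∨ ¬r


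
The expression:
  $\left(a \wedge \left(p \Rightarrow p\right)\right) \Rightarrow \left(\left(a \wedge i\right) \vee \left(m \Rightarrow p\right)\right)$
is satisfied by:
  {i: True, p: True, m: False, a: False}
  {i: True, m: False, p: False, a: False}
  {p: True, i: False, m: False, a: False}
  {i: False, m: False, p: False, a: False}
  {a: True, i: True, p: True, m: False}
  {a: True, i: True, m: False, p: False}
  {a: True, p: True, i: False, m: False}
  {a: True, i: False, m: False, p: False}
  {i: True, m: True, p: True, a: False}
  {i: True, m: True, a: False, p: False}
  {m: True, p: True, a: False, i: False}
  {m: True, a: False, p: False, i: False}
  {i: True, m: True, a: True, p: True}
  {i: True, m: True, a: True, p: False}
  {m: True, a: True, p: True, i: False}


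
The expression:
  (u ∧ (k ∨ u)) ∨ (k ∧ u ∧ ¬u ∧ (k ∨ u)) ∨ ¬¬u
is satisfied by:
  {u: True}


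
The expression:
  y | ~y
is always true.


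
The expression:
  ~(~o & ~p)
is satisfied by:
  {o: True, p: True}
  {o: True, p: False}
  {p: True, o: False}


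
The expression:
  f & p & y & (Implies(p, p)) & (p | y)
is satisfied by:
  {f: True, p: True, y: True}


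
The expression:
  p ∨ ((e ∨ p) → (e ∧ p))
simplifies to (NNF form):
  p ∨ ¬e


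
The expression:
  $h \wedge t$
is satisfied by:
  {t: True, h: True}


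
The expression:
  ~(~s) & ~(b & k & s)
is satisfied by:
  {s: True, k: False, b: False}
  {b: True, s: True, k: False}
  {k: True, s: True, b: False}


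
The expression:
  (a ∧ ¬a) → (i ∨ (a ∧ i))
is always true.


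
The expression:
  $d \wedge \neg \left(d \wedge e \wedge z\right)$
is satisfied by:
  {d: True, e: False, z: False}
  {z: True, d: True, e: False}
  {e: True, d: True, z: False}


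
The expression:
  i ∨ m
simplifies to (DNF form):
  i ∨ m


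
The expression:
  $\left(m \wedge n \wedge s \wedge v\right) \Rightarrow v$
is always true.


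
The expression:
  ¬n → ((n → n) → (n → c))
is always true.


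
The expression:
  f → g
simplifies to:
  g ∨ ¬f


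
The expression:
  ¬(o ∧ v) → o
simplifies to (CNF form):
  o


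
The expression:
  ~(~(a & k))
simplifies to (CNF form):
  a & k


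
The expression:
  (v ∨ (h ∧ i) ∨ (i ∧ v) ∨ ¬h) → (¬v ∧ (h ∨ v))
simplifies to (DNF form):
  h ∧ ¬v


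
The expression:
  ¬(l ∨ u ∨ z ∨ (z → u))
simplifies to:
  False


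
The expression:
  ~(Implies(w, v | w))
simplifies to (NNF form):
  False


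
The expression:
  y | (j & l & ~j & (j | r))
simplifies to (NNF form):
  y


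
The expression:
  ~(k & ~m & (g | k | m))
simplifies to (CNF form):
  m | ~k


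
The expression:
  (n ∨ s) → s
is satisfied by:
  {s: True, n: False}
  {n: False, s: False}
  {n: True, s: True}


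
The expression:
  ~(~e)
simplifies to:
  e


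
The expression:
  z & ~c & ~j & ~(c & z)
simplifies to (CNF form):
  z & ~c & ~j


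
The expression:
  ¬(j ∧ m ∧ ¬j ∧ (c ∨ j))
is always true.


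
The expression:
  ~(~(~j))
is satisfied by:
  {j: False}


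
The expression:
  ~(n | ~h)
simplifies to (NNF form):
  h & ~n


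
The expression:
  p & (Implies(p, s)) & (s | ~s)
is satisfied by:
  {p: True, s: True}


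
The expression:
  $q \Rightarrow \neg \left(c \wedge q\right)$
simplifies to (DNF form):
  $\neg c \vee \neg q$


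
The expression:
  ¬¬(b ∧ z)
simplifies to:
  b ∧ z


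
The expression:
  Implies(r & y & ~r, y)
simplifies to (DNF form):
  True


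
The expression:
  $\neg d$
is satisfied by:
  {d: False}


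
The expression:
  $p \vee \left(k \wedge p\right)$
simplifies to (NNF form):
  $p$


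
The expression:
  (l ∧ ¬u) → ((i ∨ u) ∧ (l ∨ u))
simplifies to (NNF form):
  i ∨ u ∨ ¬l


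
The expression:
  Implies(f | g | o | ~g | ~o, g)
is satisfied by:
  {g: True}


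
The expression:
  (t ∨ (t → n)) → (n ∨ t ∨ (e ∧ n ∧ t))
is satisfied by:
  {n: True, t: True}
  {n: True, t: False}
  {t: True, n: False}


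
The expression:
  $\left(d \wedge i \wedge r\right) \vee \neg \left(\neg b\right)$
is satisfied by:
  {i: True, b: True, r: True, d: True}
  {i: True, b: True, r: True, d: False}
  {i: True, b: True, d: True, r: False}
  {i: True, b: True, d: False, r: False}
  {b: True, r: True, d: True, i: False}
  {b: True, r: True, d: False, i: False}
  {b: True, r: False, d: True, i: False}
  {b: True, r: False, d: False, i: False}
  {i: True, r: True, d: True, b: False}


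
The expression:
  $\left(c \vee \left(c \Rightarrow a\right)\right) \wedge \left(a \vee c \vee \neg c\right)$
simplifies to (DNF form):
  $\text{True}$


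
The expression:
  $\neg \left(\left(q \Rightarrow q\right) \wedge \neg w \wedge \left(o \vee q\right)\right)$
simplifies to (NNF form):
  $w \vee \left(\neg o \wedge \neg q\right)$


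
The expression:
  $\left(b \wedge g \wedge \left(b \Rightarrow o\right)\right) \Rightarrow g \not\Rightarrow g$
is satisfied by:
  {g: False, o: False, b: False}
  {b: True, g: False, o: False}
  {o: True, g: False, b: False}
  {b: True, o: True, g: False}
  {g: True, b: False, o: False}
  {b: True, g: True, o: False}
  {o: True, g: True, b: False}


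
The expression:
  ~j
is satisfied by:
  {j: False}


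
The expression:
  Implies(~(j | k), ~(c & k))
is always true.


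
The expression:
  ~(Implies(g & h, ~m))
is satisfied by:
  {h: True, m: True, g: True}


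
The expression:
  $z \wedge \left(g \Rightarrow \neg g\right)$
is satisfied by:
  {z: True, g: False}


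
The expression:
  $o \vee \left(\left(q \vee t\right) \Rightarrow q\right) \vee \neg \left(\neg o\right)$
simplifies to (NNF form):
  $o \vee q \vee \neg t$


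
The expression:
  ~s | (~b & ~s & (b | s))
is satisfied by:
  {s: False}


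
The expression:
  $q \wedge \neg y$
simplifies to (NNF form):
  $q \wedge \neg y$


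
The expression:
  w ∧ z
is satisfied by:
  {z: True, w: True}


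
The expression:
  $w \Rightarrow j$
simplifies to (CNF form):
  $j \vee \neg w$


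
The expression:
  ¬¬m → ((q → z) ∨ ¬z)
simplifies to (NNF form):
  True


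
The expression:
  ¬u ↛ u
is always true.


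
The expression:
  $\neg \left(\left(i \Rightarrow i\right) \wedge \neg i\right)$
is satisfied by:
  {i: True}


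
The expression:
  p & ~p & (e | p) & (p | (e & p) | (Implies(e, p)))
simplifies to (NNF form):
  False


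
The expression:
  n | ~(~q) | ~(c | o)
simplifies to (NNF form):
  n | q | (~c & ~o)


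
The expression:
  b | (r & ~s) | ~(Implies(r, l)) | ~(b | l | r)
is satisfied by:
  {b: True, r: True, l: False, s: False}
  {b: True, r: False, l: False, s: False}
  {s: True, b: True, r: True, l: False}
  {s: True, b: True, r: False, l: False}
  {r: True, s: False, l: False, b: False}
  {r: False, s: False, l: False, b: False}
  {s: True, r: True, l: False, b: False}
  {s: True, r: False, l: False, b: False}
  {b: True, l: True, r: True, s: False}
  {b: True, l: True, r: False, s: False}
  {s: True, b: True, l: True, r: True}
  {s: True, b: True, l: True, r: False}
  {l: True, r: True, s: False, b: False}


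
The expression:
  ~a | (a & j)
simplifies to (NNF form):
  j | ~a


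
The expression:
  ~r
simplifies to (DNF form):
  ~r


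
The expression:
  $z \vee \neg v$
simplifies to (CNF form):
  $z \vee \neg v$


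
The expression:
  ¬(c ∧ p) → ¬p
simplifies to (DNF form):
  c ∨ ¬p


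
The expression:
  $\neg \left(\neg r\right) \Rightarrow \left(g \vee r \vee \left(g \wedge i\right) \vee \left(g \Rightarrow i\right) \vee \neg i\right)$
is always true.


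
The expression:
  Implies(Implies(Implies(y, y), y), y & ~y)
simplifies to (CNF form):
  ~y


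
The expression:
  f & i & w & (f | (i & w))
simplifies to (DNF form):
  f & i & w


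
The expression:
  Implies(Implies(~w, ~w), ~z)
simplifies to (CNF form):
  ~z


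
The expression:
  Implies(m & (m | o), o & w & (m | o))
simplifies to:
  ~m | (o & w)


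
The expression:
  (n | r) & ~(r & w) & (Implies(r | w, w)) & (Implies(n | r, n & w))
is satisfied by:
  {w: True, n: True, r: False}


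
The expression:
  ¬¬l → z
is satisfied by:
  {z: True, l: False}
  {l: False, z: False}
  {l: True, z: True}


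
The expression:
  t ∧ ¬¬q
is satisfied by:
  {t: True, q: True}


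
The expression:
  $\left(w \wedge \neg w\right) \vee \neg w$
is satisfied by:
  {w: False}


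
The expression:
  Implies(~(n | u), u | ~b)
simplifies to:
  n | u | ~b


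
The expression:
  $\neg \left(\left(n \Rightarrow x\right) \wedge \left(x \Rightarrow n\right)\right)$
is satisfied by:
  {n: True, x: False}
  {x: True, n: False}


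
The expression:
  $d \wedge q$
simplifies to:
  $d \wedge q$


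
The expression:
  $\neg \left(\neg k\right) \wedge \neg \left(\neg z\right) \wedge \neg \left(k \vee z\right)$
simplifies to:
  $\text{False}$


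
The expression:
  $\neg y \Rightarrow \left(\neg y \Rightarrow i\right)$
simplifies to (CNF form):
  $i \vee y$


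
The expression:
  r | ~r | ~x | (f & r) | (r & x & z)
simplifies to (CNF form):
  True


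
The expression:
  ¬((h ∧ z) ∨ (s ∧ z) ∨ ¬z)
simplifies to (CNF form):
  z ∧ ¬h ∧ ¬s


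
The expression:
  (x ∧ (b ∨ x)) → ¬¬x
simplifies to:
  True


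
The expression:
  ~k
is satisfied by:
  {k: False}


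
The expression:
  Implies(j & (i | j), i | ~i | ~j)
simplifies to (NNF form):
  True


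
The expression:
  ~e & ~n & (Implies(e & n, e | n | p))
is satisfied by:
  {n: False, e: False}


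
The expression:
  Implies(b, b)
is always true.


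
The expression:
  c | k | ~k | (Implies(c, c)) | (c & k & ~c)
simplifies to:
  True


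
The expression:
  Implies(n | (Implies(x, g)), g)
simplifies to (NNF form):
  g | (x & ~n)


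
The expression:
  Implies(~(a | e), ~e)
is always true.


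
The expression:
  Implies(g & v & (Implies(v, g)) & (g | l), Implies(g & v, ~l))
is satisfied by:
  {l: False, v: False, g: False}
  {g: True, l: False, v: False}
  {v: True, l: False, g: False}
  {g: True, v: True, l: False}
  {l: True, g: False, v: False}
  {g: True, l: True, v: False}
  {v: True, l: True, g: False}


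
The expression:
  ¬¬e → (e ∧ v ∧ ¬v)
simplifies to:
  ¬e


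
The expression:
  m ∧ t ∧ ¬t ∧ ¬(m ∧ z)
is never true.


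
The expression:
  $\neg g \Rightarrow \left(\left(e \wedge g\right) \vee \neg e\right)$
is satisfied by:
  {g: True, e: False}
  {e: False, g: False}
  {e: True, g: True}


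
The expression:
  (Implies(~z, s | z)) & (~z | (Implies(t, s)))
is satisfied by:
  {z: True, s: True, t: False}
  {s: True, t: False, z: False}
  {z: True, s: True, t: True}
  {s: True, t: True, z: False}
  {z: True, t: False, s: False}


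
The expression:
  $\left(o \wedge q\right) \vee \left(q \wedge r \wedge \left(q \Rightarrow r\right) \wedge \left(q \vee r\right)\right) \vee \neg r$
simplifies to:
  $q \vee \neg r$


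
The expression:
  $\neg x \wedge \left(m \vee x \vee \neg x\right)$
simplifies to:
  $\neg x$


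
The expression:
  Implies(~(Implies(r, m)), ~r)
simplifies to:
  m | ~r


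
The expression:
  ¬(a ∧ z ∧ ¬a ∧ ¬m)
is always true.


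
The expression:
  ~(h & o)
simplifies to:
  ~h | ~o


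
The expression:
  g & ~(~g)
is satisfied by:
  {g: True}


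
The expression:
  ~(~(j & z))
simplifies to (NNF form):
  j & z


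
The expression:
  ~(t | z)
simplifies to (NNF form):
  ~t & ~z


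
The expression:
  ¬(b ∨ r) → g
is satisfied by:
  {r: True, b: True, g: True}
  {r: True, b: True, g: False}
  {r: True, g: True, b: False}
  {r: True, g: False, b: False}
  {b: True, g: True, r: False}
  {b: True, g: False, r: False}
  {g: True, b: False, r: False}


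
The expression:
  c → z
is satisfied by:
  {z: True, c: False}
  {c: False, z: False}
  {c: True, z: True}


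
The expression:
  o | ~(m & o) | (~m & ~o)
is always true.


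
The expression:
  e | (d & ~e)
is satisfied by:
  {d: True, e: True}
  {d: True, e: False}
  {e: True, d: False}


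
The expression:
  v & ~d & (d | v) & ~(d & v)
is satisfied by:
  {v: True, d: False}


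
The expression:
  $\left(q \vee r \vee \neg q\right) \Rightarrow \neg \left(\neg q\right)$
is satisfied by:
  {q: True}


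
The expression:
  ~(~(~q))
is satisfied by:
  {q: False}


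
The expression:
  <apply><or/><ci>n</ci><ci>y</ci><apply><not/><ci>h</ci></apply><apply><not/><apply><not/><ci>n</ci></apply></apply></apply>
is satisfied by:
  {n: True, y: True, h: False}
  {n: True, h: False, y: False}
  {y: True, h: False, n: False}
  {y: False, h: False, n: False}
  {n: True, y: True, h: True}
  {n: True, h: True, y: False}
  {y: True, h: True, n: False}


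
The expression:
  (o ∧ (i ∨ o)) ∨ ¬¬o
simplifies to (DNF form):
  o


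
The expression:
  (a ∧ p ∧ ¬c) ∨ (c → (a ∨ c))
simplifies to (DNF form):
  True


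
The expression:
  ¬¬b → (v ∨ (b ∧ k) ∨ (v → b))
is always true.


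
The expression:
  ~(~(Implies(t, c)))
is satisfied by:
  {c: True, t: False}
  {t: False, c: False}
  {t: True, c: True}


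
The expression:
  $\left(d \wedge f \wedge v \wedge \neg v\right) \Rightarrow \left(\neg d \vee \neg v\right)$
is always true.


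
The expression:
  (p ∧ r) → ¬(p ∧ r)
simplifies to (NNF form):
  ¬p ∨ ¬r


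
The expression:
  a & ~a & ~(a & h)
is never true.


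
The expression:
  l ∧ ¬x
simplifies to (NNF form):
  l ∧ ¬x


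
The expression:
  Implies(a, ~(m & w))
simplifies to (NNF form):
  ~a | ~m | ~w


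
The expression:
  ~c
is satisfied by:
  {c: False}


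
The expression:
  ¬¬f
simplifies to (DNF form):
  f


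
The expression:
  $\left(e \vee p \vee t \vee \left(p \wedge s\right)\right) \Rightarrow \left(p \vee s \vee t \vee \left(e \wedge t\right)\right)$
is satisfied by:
  {p: True, s: True, t: True, e: False}
  {p: True, s: True, e: False, t: False}
  {p: True, t: True, e: False, s: False}
  {p: True, e: False, t: False, s: False}
  {s: True, t: True, e: False, p: False}
  {s: True, e: False, t: False, p: False}
  {t: True, s: False, e: False, p: False}
  {s: False, e: False, t: False, p: False}
  {s: True, p: True, e: True, t: True}
  {s: True, p: True, e: True, t: False}
  {p: True, e: True, t: True, s: False}
  {p: True, e: True, s: False, t: False}
  {t: True, e: True, s: True, p: False}
  {e: True, s: True, p: False, t: False}
  {e: True, t: True, p: False, s: False}


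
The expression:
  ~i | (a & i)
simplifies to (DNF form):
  a | ~i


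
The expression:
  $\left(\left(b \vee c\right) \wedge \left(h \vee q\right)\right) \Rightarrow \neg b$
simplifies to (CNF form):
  $\left(\neg b \vee \neg h\right) \wedge \left(\neg b \vee \neg q\right)$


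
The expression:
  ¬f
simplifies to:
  ¬f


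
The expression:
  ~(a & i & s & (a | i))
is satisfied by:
  {s: False, a: False, i: False}
  {i: True, s: False, a: False}
  {a: True, s: False, i: False}
  {i: True, a: True, s: False}
  {s: True, i: False, a: False}
  {i: True, s: True, a: False}
  {a: True, s: True, i: False}


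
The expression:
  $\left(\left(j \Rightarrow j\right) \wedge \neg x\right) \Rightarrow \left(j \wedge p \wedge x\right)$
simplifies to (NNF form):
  $x$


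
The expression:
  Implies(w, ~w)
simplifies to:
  ~w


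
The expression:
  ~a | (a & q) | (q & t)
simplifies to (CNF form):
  q | ~a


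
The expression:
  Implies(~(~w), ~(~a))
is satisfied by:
  {a: True, w: False}
  {w: False, a: False}
  {w: True, a: True}


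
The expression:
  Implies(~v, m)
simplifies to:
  m | v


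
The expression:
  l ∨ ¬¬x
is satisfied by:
  {x: True, l: True}
  {x: True, l: False}
  {l: True, x: False}


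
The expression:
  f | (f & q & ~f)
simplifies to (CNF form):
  f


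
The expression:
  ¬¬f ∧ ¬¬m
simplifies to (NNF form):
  f ∧ m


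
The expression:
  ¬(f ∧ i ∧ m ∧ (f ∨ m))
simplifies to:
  ¬f ∨ ¬i ∨ ¬m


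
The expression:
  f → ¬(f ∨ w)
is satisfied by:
  {f: False}


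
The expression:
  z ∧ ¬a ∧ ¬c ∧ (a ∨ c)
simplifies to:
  False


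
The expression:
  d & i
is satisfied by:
  {i: True, d: True}


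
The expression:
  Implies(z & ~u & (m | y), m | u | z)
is always true.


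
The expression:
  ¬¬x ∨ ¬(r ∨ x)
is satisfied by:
  {x: True, r: False}
  {r: False, x: False}
  {r: True, x: True}


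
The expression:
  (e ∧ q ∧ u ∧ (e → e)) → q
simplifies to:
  True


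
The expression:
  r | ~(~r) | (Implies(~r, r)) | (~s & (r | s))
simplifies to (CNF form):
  r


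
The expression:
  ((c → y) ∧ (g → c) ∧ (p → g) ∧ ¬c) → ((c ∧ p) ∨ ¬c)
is always true.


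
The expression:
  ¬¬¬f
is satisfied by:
  {f: False}


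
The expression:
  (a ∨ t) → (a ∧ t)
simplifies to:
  (a ∧ t) ∨ (¬a ∧ ¬t)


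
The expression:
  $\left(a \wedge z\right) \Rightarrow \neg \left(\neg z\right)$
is always true.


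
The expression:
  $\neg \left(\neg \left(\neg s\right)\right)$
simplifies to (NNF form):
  $\neg s$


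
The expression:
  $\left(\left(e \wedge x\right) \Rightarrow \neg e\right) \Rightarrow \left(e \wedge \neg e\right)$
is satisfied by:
  {e: True, x: True}


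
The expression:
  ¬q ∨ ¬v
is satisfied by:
  {v: False, q: False}
  {q: True, v: False}
  {v: True, q: False}


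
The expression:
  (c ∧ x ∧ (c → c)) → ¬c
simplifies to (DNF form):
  ¬c ∨ ¬x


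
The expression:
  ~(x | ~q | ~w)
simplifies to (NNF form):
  q & w & ~x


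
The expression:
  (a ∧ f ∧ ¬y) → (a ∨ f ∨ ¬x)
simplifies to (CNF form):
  True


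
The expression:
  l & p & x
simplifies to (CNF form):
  l & p & x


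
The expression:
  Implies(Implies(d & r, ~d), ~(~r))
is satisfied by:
  {r: True}


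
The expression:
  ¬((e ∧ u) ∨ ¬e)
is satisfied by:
  {e: True, u: False}


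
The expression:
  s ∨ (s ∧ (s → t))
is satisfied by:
  {s: True}


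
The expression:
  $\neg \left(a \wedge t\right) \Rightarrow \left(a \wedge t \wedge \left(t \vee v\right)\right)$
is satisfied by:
  {t: True, a: True}


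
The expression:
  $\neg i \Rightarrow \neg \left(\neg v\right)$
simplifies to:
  $i \vee v$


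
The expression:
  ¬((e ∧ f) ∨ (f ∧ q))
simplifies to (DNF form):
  (¬e ∧ ¬q) ∨ ¬f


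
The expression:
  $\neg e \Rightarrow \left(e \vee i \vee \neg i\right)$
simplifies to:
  $\text{True}$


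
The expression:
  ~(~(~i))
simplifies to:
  ~i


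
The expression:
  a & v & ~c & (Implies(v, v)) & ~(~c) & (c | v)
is never true.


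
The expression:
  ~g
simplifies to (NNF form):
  ~g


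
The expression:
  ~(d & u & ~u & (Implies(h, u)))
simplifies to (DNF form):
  True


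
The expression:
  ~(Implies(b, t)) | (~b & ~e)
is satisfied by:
  {e: False, t: False, b: False}
  {b: True, e: False, t: False}
  {t: True, e: False, b: False}
  {b: True, e: True, t: False}


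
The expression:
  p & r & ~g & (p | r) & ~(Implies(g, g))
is never true.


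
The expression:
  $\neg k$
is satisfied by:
  {k: False}


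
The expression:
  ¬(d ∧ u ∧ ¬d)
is always true.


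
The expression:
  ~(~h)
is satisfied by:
  {h: True}


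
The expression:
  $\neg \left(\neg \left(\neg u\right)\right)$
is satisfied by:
  {u: False}


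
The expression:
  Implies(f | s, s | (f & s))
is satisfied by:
  {s: True, f: False}
  {f: False, s: False}
  {f: True, s: True}


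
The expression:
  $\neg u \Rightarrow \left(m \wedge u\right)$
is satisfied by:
  {u: True}


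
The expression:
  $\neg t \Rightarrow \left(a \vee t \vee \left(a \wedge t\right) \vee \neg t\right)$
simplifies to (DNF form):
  $\text{True}$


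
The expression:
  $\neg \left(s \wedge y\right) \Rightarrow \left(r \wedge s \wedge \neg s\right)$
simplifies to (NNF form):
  $s \wedge y$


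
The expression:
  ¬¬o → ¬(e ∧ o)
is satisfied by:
  {e: False, o: False}
  {o: True, e: False}
  {e: True, o: False}


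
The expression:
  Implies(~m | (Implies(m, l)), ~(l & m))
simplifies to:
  ~l | ~m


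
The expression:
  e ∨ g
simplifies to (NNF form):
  e ∨ g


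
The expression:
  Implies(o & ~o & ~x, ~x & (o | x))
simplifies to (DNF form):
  True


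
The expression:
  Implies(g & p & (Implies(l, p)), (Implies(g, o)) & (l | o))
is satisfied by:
  {o: True, p: False, g: False}
  {p: False, g: False, o: False}
  {g: True, o: True, p: False}
  {g: True, p: False, o: False}
  {o: True, p: True, g: False}
  {p: True, o: False, g: False}
  {g: True, p: True, o: True}


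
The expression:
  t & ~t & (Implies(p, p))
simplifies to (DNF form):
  False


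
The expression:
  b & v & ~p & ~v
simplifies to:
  False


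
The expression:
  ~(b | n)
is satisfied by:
  {n: False, b: False}


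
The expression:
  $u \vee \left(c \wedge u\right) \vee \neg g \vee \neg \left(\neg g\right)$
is always true.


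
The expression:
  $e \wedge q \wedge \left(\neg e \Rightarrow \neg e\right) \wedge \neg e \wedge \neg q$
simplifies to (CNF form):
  $\text{False}$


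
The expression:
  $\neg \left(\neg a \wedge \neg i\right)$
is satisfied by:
  {i: True, a: True}
  {i: True, a: False}
  {a: True, i: False}


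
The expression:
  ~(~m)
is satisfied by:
  {m: True}


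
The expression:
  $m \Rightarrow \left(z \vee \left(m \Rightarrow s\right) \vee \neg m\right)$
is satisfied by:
  {s: True, z: True, m: False}
  {s: True, m: False, z: False}
  {z: True, m: False, s: False}
  {z: False, m: False, s: False}
  {s: True, z: True, m: True}
  {s: True, m: True, z: False}
  {z: True, m: True, s: False}


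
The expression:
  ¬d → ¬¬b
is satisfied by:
  {b: True, d: True}
  {b: True, d: False}
  {d: True, b: False}


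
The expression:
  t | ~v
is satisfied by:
  {t: True, v: False}
  {v: False, t: False}
  {v: True, t: True}


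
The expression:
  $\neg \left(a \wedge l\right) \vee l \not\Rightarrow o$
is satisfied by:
  {l: False, o: False, a: False}
  {a: True, l: False, o: False}
  {o: True, l: False, a: False}
  {a: True, o: True, l: False}
  {l: True, a: False, o: False}
  {a: True, l: True, o: False}
  {o: True, l: True, a: False}


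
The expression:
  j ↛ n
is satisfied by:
  {j: True, n: False}


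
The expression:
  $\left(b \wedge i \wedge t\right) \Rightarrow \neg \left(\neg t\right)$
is always true.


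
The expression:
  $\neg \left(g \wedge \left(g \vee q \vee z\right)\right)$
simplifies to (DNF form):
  $\neg g$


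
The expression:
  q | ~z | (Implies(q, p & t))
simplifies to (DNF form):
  True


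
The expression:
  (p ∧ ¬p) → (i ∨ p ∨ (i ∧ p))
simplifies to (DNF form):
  True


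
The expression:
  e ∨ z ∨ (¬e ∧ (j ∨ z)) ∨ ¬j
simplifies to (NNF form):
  True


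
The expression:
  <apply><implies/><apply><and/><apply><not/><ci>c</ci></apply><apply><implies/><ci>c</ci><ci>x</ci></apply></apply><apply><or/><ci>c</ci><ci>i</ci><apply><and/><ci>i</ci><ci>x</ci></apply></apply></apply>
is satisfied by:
  {i: True, c: True}
  {i: True, c: False}
  {c: True, i: False}


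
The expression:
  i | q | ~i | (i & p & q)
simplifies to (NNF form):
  True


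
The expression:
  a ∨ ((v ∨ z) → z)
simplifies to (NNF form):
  a ∨ z ∨ ¬v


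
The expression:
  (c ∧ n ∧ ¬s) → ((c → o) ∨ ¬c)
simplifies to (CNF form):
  o ∨ s ∨ ¬c ∨ ¬n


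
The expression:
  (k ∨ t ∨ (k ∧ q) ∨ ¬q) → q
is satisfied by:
  {q: True}


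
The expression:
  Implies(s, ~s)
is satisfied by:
  {s: False}


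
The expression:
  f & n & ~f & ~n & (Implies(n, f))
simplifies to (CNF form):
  False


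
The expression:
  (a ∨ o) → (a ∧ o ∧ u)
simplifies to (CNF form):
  (a ∨ ¬o) ∧ (o ∨ ¬a) ∧ (u ∨ ¬o)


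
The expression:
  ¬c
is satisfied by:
  {c: False}


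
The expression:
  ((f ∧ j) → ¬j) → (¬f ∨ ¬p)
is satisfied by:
  {j: True, p: False, f: False}
  {j: False, p: False, f: False}
  {f: True, j: True, p: False}
  {f: True, j: False, p: False}
  {p: True, j: True, f: False}
  {p: True, j: False, f: False}
  {p: True, f: True, j: True}


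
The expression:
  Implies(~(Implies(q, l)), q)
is always true.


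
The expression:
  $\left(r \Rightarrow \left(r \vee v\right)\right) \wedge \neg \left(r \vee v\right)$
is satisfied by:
  {v: False, r: False}


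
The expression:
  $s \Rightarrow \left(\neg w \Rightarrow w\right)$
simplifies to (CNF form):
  $w \vee \neg s$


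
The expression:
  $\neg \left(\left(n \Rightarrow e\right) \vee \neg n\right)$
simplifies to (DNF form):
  $n \wedge \neg e$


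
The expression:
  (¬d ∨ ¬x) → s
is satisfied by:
  {d: True, s: True, x: True}
  {d: True, s: True, x: False}
  {s: True, x: True, d: False}
  {s: True, x: False, d: False}
  {d: True, x: True, s: False}


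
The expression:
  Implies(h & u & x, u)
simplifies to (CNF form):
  True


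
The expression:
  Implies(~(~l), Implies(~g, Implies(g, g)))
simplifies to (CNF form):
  True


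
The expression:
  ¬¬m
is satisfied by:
  {m: True}


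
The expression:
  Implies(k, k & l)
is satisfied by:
  {l: True, k: False}
  {k: False, l: False}
  {k: True, l: True}


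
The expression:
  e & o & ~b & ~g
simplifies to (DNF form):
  e & o & ~b & ~g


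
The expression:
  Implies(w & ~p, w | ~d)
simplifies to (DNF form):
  True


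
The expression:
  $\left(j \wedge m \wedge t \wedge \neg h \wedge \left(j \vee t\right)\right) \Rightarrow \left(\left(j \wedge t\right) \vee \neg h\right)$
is always true.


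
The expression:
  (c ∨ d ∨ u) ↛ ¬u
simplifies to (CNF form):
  u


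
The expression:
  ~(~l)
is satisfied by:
  {l: True}


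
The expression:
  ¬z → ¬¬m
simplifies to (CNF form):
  m ∨ z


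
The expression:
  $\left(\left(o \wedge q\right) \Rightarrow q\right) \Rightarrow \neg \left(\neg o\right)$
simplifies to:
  $o$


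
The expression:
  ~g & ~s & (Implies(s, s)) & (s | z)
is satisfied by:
  {z: True, g: False, s: False}


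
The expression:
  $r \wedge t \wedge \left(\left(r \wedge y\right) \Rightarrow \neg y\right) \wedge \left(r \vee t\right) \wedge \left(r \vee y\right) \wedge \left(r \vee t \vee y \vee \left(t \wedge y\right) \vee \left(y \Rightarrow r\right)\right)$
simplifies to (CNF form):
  $r \wedge t \wedge \neg y$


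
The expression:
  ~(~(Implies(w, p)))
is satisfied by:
  {p: True, w: False}
  {w: False, p: False}
  {w: True, p: True}


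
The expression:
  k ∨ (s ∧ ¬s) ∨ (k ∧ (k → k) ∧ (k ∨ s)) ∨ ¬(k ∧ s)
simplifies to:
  True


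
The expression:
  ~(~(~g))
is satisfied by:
  {g: False}


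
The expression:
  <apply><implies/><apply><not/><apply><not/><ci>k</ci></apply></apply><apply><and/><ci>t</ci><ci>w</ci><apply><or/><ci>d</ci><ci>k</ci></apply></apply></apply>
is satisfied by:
  {w: True, t: True, k: False}
  {w: True, t: False, k: False}
  {t: True, w: False, k: False}
  {w: False, t: False, k: False}
  {w: True, k: True, t: True}


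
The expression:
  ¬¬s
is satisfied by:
  {s: True}


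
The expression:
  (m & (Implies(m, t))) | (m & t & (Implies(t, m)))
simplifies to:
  m & t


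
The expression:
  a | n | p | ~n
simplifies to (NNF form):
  True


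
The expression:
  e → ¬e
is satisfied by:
  {e: False}


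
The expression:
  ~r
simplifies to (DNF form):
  ~r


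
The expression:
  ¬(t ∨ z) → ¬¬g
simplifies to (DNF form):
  g ∨ t ∨ z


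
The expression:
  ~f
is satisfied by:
  {f: False}


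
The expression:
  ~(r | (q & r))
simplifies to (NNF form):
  ~r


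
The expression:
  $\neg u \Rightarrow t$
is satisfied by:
  {t: True, u: True}
  {t: True, u: False}
  {u: True, t: False}


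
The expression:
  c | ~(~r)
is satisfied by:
  {r: True, c: True}
  {r: True, c: False}
  {c: True, r: False}


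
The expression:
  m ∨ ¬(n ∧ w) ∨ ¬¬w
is always true.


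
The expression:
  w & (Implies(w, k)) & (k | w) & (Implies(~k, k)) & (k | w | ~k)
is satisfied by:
  {w: True, k: True}


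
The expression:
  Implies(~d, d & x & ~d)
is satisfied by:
  {d: True}


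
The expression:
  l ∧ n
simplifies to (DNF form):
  l ∧ n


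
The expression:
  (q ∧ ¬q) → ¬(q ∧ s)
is always true.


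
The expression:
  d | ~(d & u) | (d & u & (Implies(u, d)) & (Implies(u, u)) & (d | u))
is always true.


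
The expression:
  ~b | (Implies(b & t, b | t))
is always true.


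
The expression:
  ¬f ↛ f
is always true.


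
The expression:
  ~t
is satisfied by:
  {t: False}


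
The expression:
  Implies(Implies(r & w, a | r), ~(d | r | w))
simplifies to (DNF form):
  ~d & ~r & ~w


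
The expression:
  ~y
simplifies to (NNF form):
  ~y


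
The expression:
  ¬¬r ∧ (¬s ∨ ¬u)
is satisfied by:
  {r: True, s: False, u: False}
  {r: True, u: True, s: False}
  {r: True, s: True, u: False}


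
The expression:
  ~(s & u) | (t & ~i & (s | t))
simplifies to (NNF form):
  ~s | ~u | (t & ~i)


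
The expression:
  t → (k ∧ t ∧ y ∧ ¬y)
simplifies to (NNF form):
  ¬t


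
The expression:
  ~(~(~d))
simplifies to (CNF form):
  ~d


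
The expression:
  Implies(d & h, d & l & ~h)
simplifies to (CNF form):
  ~d | ~h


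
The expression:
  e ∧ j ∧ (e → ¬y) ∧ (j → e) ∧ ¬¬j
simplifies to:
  e ∧ j ∧ ¬y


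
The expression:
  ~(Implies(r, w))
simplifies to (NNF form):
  r & ~w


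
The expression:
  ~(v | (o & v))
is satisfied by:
  {v: False}


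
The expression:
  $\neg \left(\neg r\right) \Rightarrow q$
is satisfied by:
  {q: True, r: False}
  {r: False, q: False}
  {r: True, q: True}


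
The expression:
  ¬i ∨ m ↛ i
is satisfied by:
  {i: False}


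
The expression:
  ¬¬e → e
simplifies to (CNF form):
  True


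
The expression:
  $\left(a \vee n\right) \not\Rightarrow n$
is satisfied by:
  {a: True, n: False}


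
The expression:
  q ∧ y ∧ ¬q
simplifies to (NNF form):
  False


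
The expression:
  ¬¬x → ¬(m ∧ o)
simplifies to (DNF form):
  ¬m ∨ ¬o ∨ ¬x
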